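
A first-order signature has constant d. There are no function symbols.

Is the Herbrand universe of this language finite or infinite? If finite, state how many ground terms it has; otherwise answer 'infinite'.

There are no function symbols, so the only ground term is the single constant.
The Herbrand universe is {d}, finite with 1 element.

1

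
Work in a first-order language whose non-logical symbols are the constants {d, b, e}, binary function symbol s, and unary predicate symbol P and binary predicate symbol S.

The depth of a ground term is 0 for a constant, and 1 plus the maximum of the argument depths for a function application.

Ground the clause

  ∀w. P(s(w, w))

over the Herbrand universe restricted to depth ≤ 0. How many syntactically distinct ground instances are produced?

3

Ground terms of depth ≤ 0:
  Let N_k = |{terms of depth ≤ k}|. Then N_0 = 3 and N_k = 3 + N_{k-1}^2 for k ≥ 1 (one summand per function symbol, arity giving the exponent).
  N_0 = 3
  Explicitly: d, b, e.
So there are 3 ground terms available for substitution.
The body mentions the single quantified variable w; since ground terms form a free algebra, no two substitutions collapse to the same formula.
Number of ground instances = 3.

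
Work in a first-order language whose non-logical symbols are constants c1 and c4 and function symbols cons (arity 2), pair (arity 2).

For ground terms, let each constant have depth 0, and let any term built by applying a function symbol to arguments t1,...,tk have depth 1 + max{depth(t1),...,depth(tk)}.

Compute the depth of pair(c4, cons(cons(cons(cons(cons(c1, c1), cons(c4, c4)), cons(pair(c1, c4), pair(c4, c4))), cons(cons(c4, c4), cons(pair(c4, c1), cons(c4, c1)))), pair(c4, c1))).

depth(cons(c1, c1)) = 1 + max(0, 0) = 1
depth(cons(c4, c4)) = 1 + max(0, 0) = 1
depth(cons(cons(c1, c1), cons(c4, c4))) = 1 + max(1, 1) = 2
depth(pair(c1, c4)) = 1 + max(0, 0) = 1
depth(pair(c4, c4)) = 1 + max(0, 0) = 1
depth(cons(pair(c1, c4), pair(c4, c4))) = 1 + max(1, 1) = 2
depth(cons(cons(cons(c1, c1), cons(c4, c4)), cons(pair(c1, c4), pair(c4, c4)))) = 1 + max(2, 2) = 3
depth(pair(c4, c1)) = 1 + max(0, 0) = 1
depth(cons(c4, c1)) = 1 + max(0, 0) = 1
depth(cons(pair(c4, c1), cons(c4, c1))) = 1 + max(1, 1) = 2
depth(cons(cons(c4, c4), cons(pair(c4, c1), cons(c4, c1)))) = 1 + max(1, 2) = 3
depth(cons(cons(cons(cons(c1, c1), cons(c4, c4)), cons(pair(c1, c4), pair(c4, c4))), cons(cons(c4, c4), cons(pair(c4, c1), cons(c4, c1))))) = 1 + max(3, 3) = 4
depth(cons(cons(cons(cons(cons(c1, c1), cons(c4, c4)), cons(pair(c1, c4), pair(c4, c4))), cons(cons(c4, c4), cons(pair(c4, c1), cons(c4, c1)))), pair(c4, c1))) = 1 + max(4, 1) = 5
depth(pair(c4, cons(cons(cons(cons(cons(c1, c1), cons(c4, c4)), cons(pair(c1, c4), pair(c4, c4))), cons(cons(c4, c4), cons(pair(c4, c1), cons(c4, c1)))), pair(c4, c1)))) = 1 + max(0, 5) = 6

6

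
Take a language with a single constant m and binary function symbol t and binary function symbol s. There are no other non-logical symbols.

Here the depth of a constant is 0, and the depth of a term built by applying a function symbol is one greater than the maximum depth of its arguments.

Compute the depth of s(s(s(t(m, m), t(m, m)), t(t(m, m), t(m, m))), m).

4

depth(t(m, m)) = 1 + max(0, 0) = 1
depth(s(t(m, m), t(m, m))) = 1 + max(1, 1) = 2
depth(t(t(m, m), t(m, m))) = 1 + max(1, 1) = 2
depth(s(s(t(m, m), t(m, m)), t(t(m, m), t(m, m)))) = 1 + max(2, 2) = 3
depth(s(s(s(t(m, m), t(m, m)), t(t(m, m), t(m, m))), m)) = 1 + max(3, 0) = 4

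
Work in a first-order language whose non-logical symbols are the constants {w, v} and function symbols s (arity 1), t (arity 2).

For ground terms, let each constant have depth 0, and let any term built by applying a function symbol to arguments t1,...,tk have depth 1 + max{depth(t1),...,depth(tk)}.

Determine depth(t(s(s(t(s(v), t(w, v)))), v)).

5

depth(s(v)) = 1 + depth(v) = 1 + 0 = 1
depth(t(w, v)) = 1 + max(0, 0) = 1
depth(t(s(v), t(w, v))) = 1 + max(1, 1) = 2
depth(s(t(s(v), t(w, v)))) = 1 + depth(t(s(v), t(w, v))) = 1 + 2 = 3
depth(s(s(t(s(v), t(w, v))))) = 1 + depth(s(t(s(v), t(w, v)))) = 1 + 3 = 4
depth(t(s(s(t(s(v), t(w, v)))), v)) = 1 + max(4, 0) = 5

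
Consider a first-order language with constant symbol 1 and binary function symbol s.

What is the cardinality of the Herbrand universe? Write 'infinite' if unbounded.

infinite

The signature has at least one function symbol (s, arity 2) and at least one constant (1).
Iterating s gives infinitely many distinct ground terms: 1, s(1, 1), s(s(1, 1), s(1, 1)), ...
So the Herbrand universe is infinite.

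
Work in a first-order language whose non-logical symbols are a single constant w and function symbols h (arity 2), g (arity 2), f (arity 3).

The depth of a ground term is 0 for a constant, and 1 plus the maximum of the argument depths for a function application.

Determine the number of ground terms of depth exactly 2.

93

Let N_k = |{terms of depth ≤ k}|. Then N_0 = 1 and N_k = 1 + N_{k-1}^2 + N_{k-1}^2 + N_{k-1}^3 for k ≥ 1 (one summand per function symbol, arity giving the exponent).
N_0 = 1
N_1 = 1 + 1^2 + 1^2 + 1^3 = 4
N_2 = 1 + 4^2 + 4^2 + 4^3 = 97
Terms of depth exactly 2: N_2 − N_1 = 97 − 4 = 93.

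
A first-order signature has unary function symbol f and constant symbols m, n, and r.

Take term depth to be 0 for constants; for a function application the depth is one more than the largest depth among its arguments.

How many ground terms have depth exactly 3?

Write N_k for the number of ground terms of depth ≤ k. A term of depth ≤ k is either a constant or a function symbol applied to arguments of depth ≤ k−1, so N_k = 3 + N_{k-1}.
N_0 = 3
N_1 = 3 + 3 = 6
N_2 = 3 + 6 = 9
N_3 = 3 + 9 = 12
Terms of depth exactly 3: N_3 − N_2 = 12 − 9 = 3.

3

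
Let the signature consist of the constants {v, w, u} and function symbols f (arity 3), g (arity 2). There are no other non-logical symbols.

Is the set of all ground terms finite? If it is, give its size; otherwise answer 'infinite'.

infinite

The signature has at least one function symbol (f, arity 3) and at least one constant (v).
Iterating f gives infinitely many distinct ground terms: v, f(v, v, v), f(f(v, v, v), f(v, v, v), f(v, v, v)), ...
So the Herbrand universe is infinite.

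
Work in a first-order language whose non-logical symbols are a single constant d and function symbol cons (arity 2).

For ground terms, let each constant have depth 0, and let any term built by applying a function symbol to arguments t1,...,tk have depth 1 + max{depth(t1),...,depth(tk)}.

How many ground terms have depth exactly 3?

If N_k denotes the number of depth-≤k ground terms, the 1 constant gives N_0 = 1, and each function symbol of arity r contributes N_{k-1}^r new terms at level k: N_k = 1 + N_{k-1}^2.
N_0 = 1
N_1 = 1 + 1^2 = 2
N_2 = 1 + 2^2 = 5
N_3 = 1 + 5^2 = 26
Terms of depth exactly 3: N_3 − N_2 = 26 − 5 = 21.

21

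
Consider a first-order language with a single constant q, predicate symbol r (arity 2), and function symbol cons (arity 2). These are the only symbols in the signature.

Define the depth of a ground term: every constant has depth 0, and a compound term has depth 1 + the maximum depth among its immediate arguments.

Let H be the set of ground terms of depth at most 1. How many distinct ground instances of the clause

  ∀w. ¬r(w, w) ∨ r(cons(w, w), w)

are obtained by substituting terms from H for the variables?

2

Ground terms of depth ≤ 1:
  Let N_k count ground terms of depth at most k. Each non-constant term of depth ≤ k is some function symbol applied to depth-≤(k−1) arguments, giving N_k = 1 + N_{k-1}^2.
  N_0 = 1
  N_1 = 1 + 1^2 = 2
  Explicitly: q, cons(q, q).
So there are 2 ground terms available for substitution.
The body mentions the single quantified variable w; since ground terms form a free algebra, no two substitutions collapse to the same formula.
Number of ground instances = 2.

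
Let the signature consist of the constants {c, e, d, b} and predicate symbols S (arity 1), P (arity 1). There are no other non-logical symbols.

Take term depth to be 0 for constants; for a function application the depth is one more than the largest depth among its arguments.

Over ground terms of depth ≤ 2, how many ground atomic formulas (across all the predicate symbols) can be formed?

First count ground terms of depth ≤ 2.
With no function symbols every ground term is a constant, so there are exactly 4 ground terms at every depth bound.
N_0 = 4
N_1 = 4
N_2 = 4
So |H| = 4.
Each predicate of arity r yields |H|^r ground atoms (one per choice of an r-tuple from H):
  S: 4;  P: 4
Total ground atoms: 4 + 4 = 8.

8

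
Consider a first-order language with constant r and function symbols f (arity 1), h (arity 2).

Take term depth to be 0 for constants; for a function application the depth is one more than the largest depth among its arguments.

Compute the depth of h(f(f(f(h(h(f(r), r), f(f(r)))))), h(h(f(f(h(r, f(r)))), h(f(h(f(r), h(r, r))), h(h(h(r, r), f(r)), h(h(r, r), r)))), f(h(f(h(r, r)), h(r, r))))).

depth(f(r)) = 1 + depth(r) = 1 + 0 = 1
depth(h(f(r), r)) = 1 + max(1, 0) = 2
depth(f(f(r))) = 1 + depth(f(r)) = 1 + 1 = 2
depth(h(h(f(r), r), f(f(r)))) = 1 + max(2, 2) = 3
depth(f(h(h(f(r), r), f(f(r))))) = 1 + depth(h(h(f(r), r), f(f(r)))) = 1 + 3 = 4
depth(f(f(h(h(f(r), r), f(f(r)))))) = 1 + depth(f(h(h(f(r), r), f(f(r))))) = 1 + 4 = 5
depth(f(f(f(h(h(f(r), r), f(f(r))))))) = 1 + depth(f(f(h(h(f(r), r), f(f(r)))))) = 1 + 5 = 6
depth(h(r, f(r))) = 1 + max(0, 1) = 2
depth(f(h(r, f(r)))) = 1 + depth(h(r, f(r))) = 1 + 2 = 3
depth(f(f(h(r, f(r))))) = 1 + depth(f(h(r, f(r)))) = 1 + 3 = 4
depth(h(r, r)) = 1 + max(0, 0) = 1
depth(h(f(r), h(r, r))) = 1 + max(1, 1) = 2
depth(f(h(f(r), h(r, r)))) = 1 + depth(h(f(r), h(r, r))) = 1 + 2 = 3
depth(h(h(r, r), f(r))) = 1 + max(1, 1) = 2
depth(h(h(r, r), r)) = 1 + max(1, 0) = 2
depth(h(h(h(r, r), f(r)), h(h(r, r), r))) = 1 + max(2, 2) = 3
depth(h(f(h(f(r), h(r, r))), h(h(h(r, r), f(r)), h(h(r, r), r)))) = 1 + max(3, 3) = 4
depth(h(f(f(h(r, f(r)))), h(f(h(f(r), h(r, r))), h(h(h(r, r), f(r)), h(h(r, r), r))))) = 1 + max(4, 4) = 5
depth(f(h(r, r))) = 1 + depth(h(r, r)) = 1 + 1 = 2
depth(h(f(h(r, r)), h(r, r))) = 1 + max(2, 1) = 3
depth(f(h(f(h(r, r)), h(r, r)))) = 1 + depth(h(f(h(r, r)), h(r, r))) = 1 + 3 = 4
depth(h(h(f(f(h(r, f(r)))), h(f(h(f(r), h(r, r))), h(h(h(r, r), f(r)), h(h(r, r), r)))), f(h(f(h(r, r)), h(r, r))))) = 1 + max(5, 4) = 6
depth(h(f(f(f(h(h(f(r), r), f(f(r)))))), h(h(f(f(h(r, f(r)))), h(f(h(f(r), h(r, r))), h(h(h(r, r), f(r)), h(h(r, r), r)))), f(h(f(h(r, r)), h(r, r)))))) = 1 + max(6, 6) = 7

7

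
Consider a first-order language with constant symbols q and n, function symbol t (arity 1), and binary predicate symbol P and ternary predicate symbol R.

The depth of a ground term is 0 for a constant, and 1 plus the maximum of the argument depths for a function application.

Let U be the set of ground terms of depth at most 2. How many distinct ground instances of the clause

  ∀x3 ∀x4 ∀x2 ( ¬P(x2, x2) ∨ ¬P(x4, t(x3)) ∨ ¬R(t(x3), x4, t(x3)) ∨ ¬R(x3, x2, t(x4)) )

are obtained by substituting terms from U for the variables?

216

Ground terms of depth ≤ 2:
  Let N_k count ground terms of depth at most k. Each non-constant term of depth ≤ k is some function symbol applied to depth-≤(k−1) arguments, giving N_k = 2 + N_{k-1}.
  N_0 = 2
  N_1 = 2 + 2 = 4
  N_2 = 2 + 4 = 6
  Explicitly: q, n, t(q), t(n), t(t(q)), t(t(n)).
So there are 6 ground terms available for substitution.
The body mentions every one of the 3 quantified variables; since ground terms form a free algebra, no two substitutions collapse to the same formula.
Number of ground instances = 6^3 = 216.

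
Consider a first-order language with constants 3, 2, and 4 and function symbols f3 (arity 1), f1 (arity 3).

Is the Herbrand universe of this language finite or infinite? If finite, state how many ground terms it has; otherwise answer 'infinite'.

infinite

The signature has at least one function symbol (f3, arity 1) and at least one constant (3).
Iterating f3 gives infinitely many distinct ground terms: 3, f3(3), f3(f3(3)), ...
So the Herbrand universe is infinite.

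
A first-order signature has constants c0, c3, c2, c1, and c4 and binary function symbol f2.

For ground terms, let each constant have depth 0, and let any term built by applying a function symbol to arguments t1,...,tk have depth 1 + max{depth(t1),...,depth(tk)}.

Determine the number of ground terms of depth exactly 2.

Write N_k for the number of ground terms of depth ≤ k. A term of depth ≤ k is either a constant or a function symbol applied to arguments of depth ≤ k−1, so N_k = 5 + N_{k-1}^2.
N_0 = 5
N_1 = 5 + 5^2 = 30
N_2 = 5 + 30^2 = 905
Terms of depth exactly 2: N_2 − N_1 = 905 − 30 = 875.

875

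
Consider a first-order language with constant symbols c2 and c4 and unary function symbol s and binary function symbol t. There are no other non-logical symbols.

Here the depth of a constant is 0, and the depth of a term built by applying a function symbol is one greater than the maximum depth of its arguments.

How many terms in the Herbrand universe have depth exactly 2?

Write N_k for the number of ground terms of depth ≤ k. A term of depth ≤ k is either a constant or a function symbol applied to arguments of depth ≤ k−1, so N_k = 2 + N_{k-1} + N_{k-1}^2.
N_0 = 2
N_1 = 2 + 2 + 2^2 = 8
N_2 = 2 + 8 + 8^2 = 74
Terms of depth exactly 2: N_2 − N_1 = 74 − 8 = 66.

66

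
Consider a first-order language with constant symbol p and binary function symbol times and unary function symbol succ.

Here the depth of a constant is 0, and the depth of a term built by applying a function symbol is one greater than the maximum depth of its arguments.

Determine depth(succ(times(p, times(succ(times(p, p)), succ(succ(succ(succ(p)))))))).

depth(times(p, p)) = 1 + max(0, 0) = 1
depth(succ(times(p, p))) = 1 + depth(times(p, p)) = 1 + 1 = 2
depth(succ(p)) = 1 + depth(p) = 1 + 0 = 1
depth(succ(succ(p))) = 1 + depth(succ(p)) = 1 + 1 = 2
depth(succ(succ(succ(p)))) = 1 + depth(succ(succ(p))) = 1 + 2 = 3
depth(succ(succ(succ(succ(p))))) = 1 + depth(succ(succ(succ(p)))) = 1 + 3 = 4
depth(times(succ(times(p, p)), succ(succ(succ(succ(p)))))) = 1 + max(2, 4) = 5
depth(times(p, times(succ(times(p, p)), succ(succ(succ(succ(p))))))) = 1 + max(0, 5) = 6
depth(succ(times(p, times(succ(times(p, p)), succ(succ(succ(succ(p)))))))) = 1 + depth(times(p, times(succ(times(p, p)), succ(succ(succ(succ(p))))))) = 1 + 6 = 7

7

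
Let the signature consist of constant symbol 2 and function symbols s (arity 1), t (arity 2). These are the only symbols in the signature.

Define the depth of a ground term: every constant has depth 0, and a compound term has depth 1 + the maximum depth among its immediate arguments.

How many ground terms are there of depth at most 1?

3

Let N_k = |{terms of depth ≤ k}|. Then N_0 = 1 and N_k = 1 + N_{k-1} + N_{k-1}^2 for k ≥ 1 (one summand per function symbol, arity giving the exponent).
N_0 = 1
N_1 = 1 + 1 + 1^2 = 3
Explicitly: 2, s(2), t(2, 2).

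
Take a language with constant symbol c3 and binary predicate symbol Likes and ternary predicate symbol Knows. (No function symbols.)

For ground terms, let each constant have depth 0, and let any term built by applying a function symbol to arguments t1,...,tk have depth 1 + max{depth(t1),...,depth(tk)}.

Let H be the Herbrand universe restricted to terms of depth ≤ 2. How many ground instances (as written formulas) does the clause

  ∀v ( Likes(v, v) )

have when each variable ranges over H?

Ground terms of depth ≤ 2:
  With no function symbols every ground term is a constant, so there is exactly 1 ground term at every depth bound.
  N_0 = 1
  N_1 = 1
  N_2 = 1
  Explicitly: c3.
So there is exactly 1 ground term available for substitution.
The body mentions the single quantified variable v; since ground terms form a free algebra, no two substitutions collapse to the same formula.
Number of ground instances = 1.

1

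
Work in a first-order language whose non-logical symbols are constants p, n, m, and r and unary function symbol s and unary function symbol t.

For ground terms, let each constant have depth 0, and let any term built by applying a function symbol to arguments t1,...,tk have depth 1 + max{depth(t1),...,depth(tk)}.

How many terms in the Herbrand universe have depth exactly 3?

32

Let N_k count ground terms of depth at most k. Each non-constant term of depth ≤ k is some function symbol applied to depth-≤(k−1) arguments, giving N_k = 4 + N_{k-1} + N_{k-1}.
N_0 = 4
N_1 = 4 + 4 + 4 = 12
N_2 = 4 + 12 + 12 = 28
N_3 = 4 + 28 + 28 = 60
Terms of depth exactly 3: N_3 − N_2 = 60 − 28 = 32.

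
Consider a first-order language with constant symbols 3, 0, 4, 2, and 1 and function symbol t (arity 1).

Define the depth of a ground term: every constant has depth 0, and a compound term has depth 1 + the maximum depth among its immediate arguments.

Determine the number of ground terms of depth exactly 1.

5

Let N_k = |{terms of depth ≤ k}|. Then N_0 = 5 and N_k = 5 + N_{k-1} for k ≥ 1 (one summand per function symbol, arity giving the exponent).
N_0 = 5
N_1 = 5 + 5 = 10
Terms of depth exactly 1: N_1 − N_0 = 10 − 5 = 5.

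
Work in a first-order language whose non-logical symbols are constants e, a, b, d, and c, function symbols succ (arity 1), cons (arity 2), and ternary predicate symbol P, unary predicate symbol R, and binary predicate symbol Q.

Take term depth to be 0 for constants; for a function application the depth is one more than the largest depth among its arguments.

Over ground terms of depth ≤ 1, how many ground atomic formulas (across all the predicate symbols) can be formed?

44135

First count ground terms of depth ≤ 1.
If N_k denotes the number of depth-≤k ground terms, the 5 constants give N_0 = 5, and each function symbol of arity r contributes N_{k-1}^r new terms at level k: N_k = 5 + N_{k-1} + N_{k-1}^2.
N_0 = 5
N_1 = 5 + 5 + 5^2 = 35
So |H| = 35.
A ground atom is a predicate applied to a tuple of terms from H, so the count is the sum over predicates of |H|^arity:
  P: 35^3 = 42875;  R: 35;  Q: 35^2 = 1225
Total ground atoms: 42875 + 35 + 1225 = 44135.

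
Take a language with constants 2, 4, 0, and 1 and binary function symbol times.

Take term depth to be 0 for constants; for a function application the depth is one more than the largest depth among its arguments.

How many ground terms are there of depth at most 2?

404

If N_k denotes the number of depth-≤k ground terms, the 4 constants give N_0 = 4, and each function symbol of arity r contributes N_{k-1}^r new terms at level k: N_k = 4 + N_{k-1}^2.
N_0 = 4
N_1 = 4 + 4^2 = 20
N_2 = 4 + 20^2 = 404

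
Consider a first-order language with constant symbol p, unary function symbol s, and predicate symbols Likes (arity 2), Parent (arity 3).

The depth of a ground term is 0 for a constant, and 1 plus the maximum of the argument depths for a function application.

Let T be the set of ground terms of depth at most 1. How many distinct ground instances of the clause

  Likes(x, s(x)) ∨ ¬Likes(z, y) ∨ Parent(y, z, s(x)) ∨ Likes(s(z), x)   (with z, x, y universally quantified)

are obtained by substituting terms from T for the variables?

8

Ground terms of depth ≤ 1:
  If N_k denotes the number of depth-≤k ground terms, the 1 constant gives N_0 = 1, and each function symbol of arity r contributes N_{k-1}^r new terms at level k: N_k = 1 + N_{k-1}.
  N_0 = 1
  N_1 = 1 + 1 = 2
So there are 2 ground terms available for substitution.
The body mentions every one of the 3 quantified variables; since ground terms form a free algebra, no two substitutions collapse to the same formula.
Number of ground instances = 2^3 = 8.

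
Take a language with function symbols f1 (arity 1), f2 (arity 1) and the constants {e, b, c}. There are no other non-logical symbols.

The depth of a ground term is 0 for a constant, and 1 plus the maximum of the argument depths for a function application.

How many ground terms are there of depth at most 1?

Count level by level. With function symbols f1/1, f2/1, the terms of depth ≤ k are the 3 constants together with each function applied to depth-≤(k−1) tuples, so N_k = 3 + N_{k-1} + N_{k-1}.
N_0 = 3
N_1 = 3 + 3 + 3 = 9
Explicitly: e, b, c, f1(e), f1(b), f1(c), f2(e), f2(b), f2(c).

9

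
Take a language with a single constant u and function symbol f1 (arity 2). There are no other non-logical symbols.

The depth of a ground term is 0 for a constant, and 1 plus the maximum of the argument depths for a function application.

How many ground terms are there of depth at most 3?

26

If N_k denotes the number of depth-≤k ground terms, the 1 constant gives N_0 = 1, and each function symbol of arity r contributes N_{k-1}^r new terms at level k: N_k = 1 + N_{k-1}^2.
N_0 = 1
N_1 = 1 + 1^2 = 2
N_2 = 1 + 2^2 = 5
N_3 = 1 + 5^2 = 26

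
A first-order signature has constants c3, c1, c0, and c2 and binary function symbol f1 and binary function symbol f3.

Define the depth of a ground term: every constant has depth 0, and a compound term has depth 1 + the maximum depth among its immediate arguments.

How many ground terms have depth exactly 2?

Let N_k = |{terms of depth ≤ k}|. Then N_0 = 4 and N_k = 4 + N_{k-1}^2 + N_{k-1}^2 for k ≥ 1 (one summand per function symbol, arity giving the exponent).
N_0 = 4
N_1 = 4 + 4^2 + 4^2 = 36
N_2 = 4 + 36^2 + 36^2 = 2596
Terms of depth exactly 2: N_2 − N_1 = 2596 − 36 = 2560.

2560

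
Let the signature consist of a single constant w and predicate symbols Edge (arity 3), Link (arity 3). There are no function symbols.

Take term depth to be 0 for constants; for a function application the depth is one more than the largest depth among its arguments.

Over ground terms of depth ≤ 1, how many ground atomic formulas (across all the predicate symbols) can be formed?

2

First count ground terms of depth ≤ 1.
With no function symbols every ground term is a constant, so there is exactly 1 ground term at every depth bound.
N_0 = 1
N_1 = 1
So |H| = 1.
Each predicate of arity r yields |H|^r ground atoms (one per choice of an r-tuple from H):
  Edge: 1^3 = 1;  Link: 1^3 = 1
Total ground atoms: 1 + 1 = 2.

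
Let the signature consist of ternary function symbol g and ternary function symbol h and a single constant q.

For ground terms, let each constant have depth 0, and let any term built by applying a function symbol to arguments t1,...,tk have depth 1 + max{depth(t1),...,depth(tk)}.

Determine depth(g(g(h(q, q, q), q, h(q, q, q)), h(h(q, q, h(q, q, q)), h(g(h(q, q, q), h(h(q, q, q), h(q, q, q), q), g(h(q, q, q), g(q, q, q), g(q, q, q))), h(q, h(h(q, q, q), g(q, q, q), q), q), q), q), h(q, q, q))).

6

depth(h(q, q, q)) = 1 + max(0, 0, 0) = 1
depth(g(h(q, q, q), q, h(q, q, q))) = 1 + max(1, 0, 1) = 2
depth(h(q, q, h(q, q, q))) = 1 + max(0, 0, 1) = 2
depth(h(h(q, q, q), h(q, q, q), q)) = 1 + max(1, 1, 0) = 2
depth(g(q, q, q)) = 1 + max(0, 0, 0) = 1
depth(g(h(q, q, q), g(q, q, q), g(q, q, q))) = 1 + max(1, 1, 1) = 2
depth(g(h(q, q, q), h(h(q, q, q), h(q, q, q), q), g(h(q, q, q), g(q, q, q), g(q, q, q)))) = 1 + max(1, 2, 2) = 3
depth(h(h(q, q, q), g(q, q, q), q)) = 1 + max(1, 1, 0) = 2
depth(h(q, h(h(q, q, q), g(q, q, q), q), q)) = 1 + max(0, 2, 0) = 3
depth(h(g(h(q, q, q), h(h(q, q, q), h(q, q, q), q), g(h(q, q, q), g(q, q, q), g(q, q, q))), h(q, h(h(q, q, q), g(q, q, q), q), q), q)) = 1 + max(3, 3, 0) = 4
depth(h(h(q, q, h(q, q, q)), h(g(h(q, q, q), h(h(q, q, q), h(q, q, q), q), g(h(q, q, q), g(q, q, q), g(q, q, q))), h(q, h(h(q, q, q), g(q, q, q), q), q), q), q)) = 1 + max(2, 4, 0) = 5
depth(g(g(h(q, q, q), q, h(q, q, q)), h(h(q, q, h(q, q, q)), h(g(h(q, q, q), h(h(q, q, q), h(q, q, q), q), g(h(q, q, q), g(q, q, q), g(q, q, q))), h(q, h(h(q, q, q), g(q, q, q), q), q), q), q), h(q, q, q))) = 1 + max(2, 5, 1) = 6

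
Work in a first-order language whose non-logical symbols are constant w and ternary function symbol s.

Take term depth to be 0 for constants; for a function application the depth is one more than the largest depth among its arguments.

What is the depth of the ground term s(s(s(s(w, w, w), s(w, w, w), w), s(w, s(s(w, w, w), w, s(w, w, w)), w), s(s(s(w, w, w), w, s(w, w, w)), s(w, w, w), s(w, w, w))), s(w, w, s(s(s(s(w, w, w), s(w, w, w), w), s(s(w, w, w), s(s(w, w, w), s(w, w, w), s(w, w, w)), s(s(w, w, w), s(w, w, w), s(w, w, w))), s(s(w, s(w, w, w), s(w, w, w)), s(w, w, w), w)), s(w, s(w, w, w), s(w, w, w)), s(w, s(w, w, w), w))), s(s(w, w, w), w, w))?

7

depth(s(w, w, w)) = 1 + max(0, 0, 0) = 1
depth(s(s(w, w, w), s(w, w, w), w)) = 1 + max(1, 1, 0) = 2
depth(s(s(w, w, w), w, s(w, w, w))) = 1 + max(1, 0, 1) = 2
depth(s(w, s(s(w, w, w), w, s(w, w, w)), w)) = 1 + max(0, 2, 0) = 3
depth(s(s(s(w, w, w), w, s(w, w, w)), s(w, w, w), s(w, w, w))) = 1 + max(2, 1, 1) = 3
depth(s(s(s(w, w, w), s(w, w, w), w), s(w, s(s(w, w, w), w, s(w, w, w)), w), s(s(s(w, w, w), w, s(w, w, w)), s(w, w, w), s(w, w, w)))) = 1 + max(2, 3, 3) = 4
depth(s(s(w, w, w), s(w, w, w), s(w, w, w))) = 1 + max(1, 1, 1) = 2
depth(s(s(w, w, w), s(s(w, w, w), s(w, w, w), s(w, w, w)), s(s(w, w, w), s(w, w, w), s(w, w, w)))) = 1 + max(1, 2, 2) = 3
depth(s(w, s(w, w, w), s(w, w, w))) = 1 + max(0, 1, 1) = 2
depth(s(s(w, s(w, w, w), s(w, w, w)), s(w, w, w), w)) = 1 + max(2, 1, 0) = 3
depth(s(s(s(w, w, w), s(w, w, w), w), s(s(w, w, w), s(s(w, w, w), s(w, w, w), s(w, w, w)), s(s(w, w, w), s(w, w, w), s(w, w, w))), s(s(w, s(w, w, w), s(w, w, w)), s(w, w, w), w))) = 1 + max(2, 3, 3) = 4
depth(s(w, s(w, w, w), w)) = 1 + max(0, 1, 0) = 2
depth(s(s(s(s(w, w, w), s(w, w, w), w), s(s(w, w, w), s(s(w, w, w), s(w, w, w), s(w, w, w)), s(s(w, w, w), s(w, w, w), s(w, w, w))), s(s(w, s(w, w, w), s(w, w, w)), s(w, w, w), w)), s(w, s(w, w, w), s(w, w, w)), s(w, s(w, w, w), w))) = 1 + max(4, 2, 2) = 5
depth(s(w, w, s(s(s(s(w, w, w), s(w, w, w), w), s(s(w, w, w), s(s(w, w, w), s(w, w, w), s(w, w, w)), s(s(w, w, w), s(w, w, w), s(w, w, w))), s(s(w, s(w, w, w), s(w, w, w)), s(w, w, w), w)), s(w, s(w, w, w), s(w, w, w)), s(w, s(w, w, w), w)))) = 1 + max(0, 0, 5) = 6
depth(s(s(w, w, w), w, w)) = 1 + max(1, 0, 0) = 2
depth(s(s(s(s(w, w, w), s(w, w, w), w), s(w, s(s(w, w, w), w, s(w, w, w)), w), s(s(s(w, w, w), w, s(w, w, w)), s(w, w, w), s(w, w, w))), s(w, w, s(s(s(s(w, w, w), s(w, w, w), w), s(s(w, w, w), s(s(w, w, w), s(w, w, w), s(w, w, w)), s(s(w, w, w), s(w, w, w), s(w, w, w))), s(s(w, s(w, w, w), s(w, w, w)), s(w, w, w), w)), s(w, s(w, w, w), s(w, w, w)), s(w, s(w, w, w), w))), s(s(w, w, w), w, w))) = 1 + max(4, 6, 2) = 7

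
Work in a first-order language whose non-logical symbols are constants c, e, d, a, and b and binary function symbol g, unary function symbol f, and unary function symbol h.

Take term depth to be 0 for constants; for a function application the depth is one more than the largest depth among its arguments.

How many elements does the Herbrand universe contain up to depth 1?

40

Count level by level. With function symbols g/2, f/1, h/1, the terms of depth ≤ k are the 5 constants together with each function applied to depth-≤(k−1) tuples, so N_k = 5 + N_{k-1}^2 + N_{k-1} + N_{k-1}.
N_0 = 5
N_1 = 5 + 5^2 + 5 + 5 = 40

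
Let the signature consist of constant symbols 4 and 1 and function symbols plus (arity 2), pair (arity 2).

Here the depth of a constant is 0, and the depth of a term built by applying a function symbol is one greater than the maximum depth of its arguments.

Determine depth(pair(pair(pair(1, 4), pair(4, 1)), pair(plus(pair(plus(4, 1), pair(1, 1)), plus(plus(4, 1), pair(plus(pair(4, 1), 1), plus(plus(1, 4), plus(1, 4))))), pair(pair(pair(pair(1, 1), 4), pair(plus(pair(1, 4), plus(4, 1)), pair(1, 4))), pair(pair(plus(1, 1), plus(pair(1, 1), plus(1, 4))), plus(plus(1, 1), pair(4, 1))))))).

7

depth(pair(1, 4)) = 1 + max(0, 0) = 1
depth(pair(4, 1)) = 1 + max(0, 0) = 1
depth(pair(pair(1, 4), pair(4, 1))) = 1 + max(1, 1) = 2
depth(plus(4, 1)) = 1 + max(0, 0) = 1
depth(pair(1, 1)) = 1 + max(0, 0) = 1
depth(pair(plus(4, 1), pair(1, 1))) = 1 + max(1, 1) = 2
depth(plus(pair(4, 1), 1)) = 1 + max(1, 0) = 2
depth(plus(1, 4)) = 1 + max(0, 0) = 1
depth(plus(plus(1, 4), plus(1, 4))) = 1 + max(1, 1) = 2
depth(pair(plus(pair(4, 1), 1), plus(plus(1, 4), plus(1, 4)))) = 1 + max(2, 2) = 3
depth(plus(plus(4, 1), pair(plus(pair(4, 1), 1), plus(plus(1, 4), plus(1, 4))))) = 1 + max(1, 3) = 4
depth(plus(pair(plus(4, 1), pair(1, 1)), plus(plus(4, 1), pair(plus(pair(4, 1), 1), plus(plus(1, 4), plus(1, 4)))))) = 1 + max(2, 4) = 5
depth(pair(pair(1, 1), 4)) = 1 + max(1, 0) = 2
depth(plus(pair(1, 4), plus(4, 1))) = 1 + max(1, 1) = 2
depth(pair(plus(pair(1, 4), plus(4, 1)), pair(1, 4))) = 1 + max(2, 1) = 3
depth(pair(pair(pair(1, 1), 4), pair(plus(pair(1, 4), plus(4, 1)), pair(1, 4)))) = 1 + max(2, 3) = 4
depth(plus(1, 1)) = 1 + max(0, 0) = 1
depth(plus(pair(1, 1), plus(1, 4))) = 1 + max(1, 1) = 2
depth(pair(plus(1, 1), plus(pair(1, 1), plus(1, 4)))) = 1 + max(1, 2) = 3
depth(plus(plus(1, 1), pair(4, 1))) = 1 + max(1, 1) = 2
depth(pair(pair(plus(1, 1), plus(pair(1, 1), plus(1, 4))), plus(plus(1, 1), pair(4, 1)))) = 1 + max(3, 2) = 4
depth(pair(pair(pair(pair(1, 1), 4), pair(plus(pair(1, 4), plus(4, 1)), pair(1, 4))), pair(pair(plus(1, 1), plus(pair(1, 1), plus(1, 4))), plus(plus(1, 1), pair(4, 1))))) = 1 + max(4, 4) = 5
depth(pair(plus(pair(plus(4, 1), pair(1, 1)), plus(plus(4, 1), pair(plus(pair(4, 1), 1), plus(plus(1, 4), plus(1, 4))))), pair(pair(pair(pair(1, 1), 4), pair(plus(pair(1, 4), plus(4, 1)), pair(1, 4))), pair(pair(plus(1, 1), plus(pair(1, 1), plus(1, 4))), plus(plus(1, 1), pair(4, 1)))))) = 1 + max(5, 5) = 6
depth(pair(pair(pair(1, 4), pair(4, 1)), pair(plus(pair(plus(4, 1), pair(1, 1)), plus(plus(4, 1), pair(plus(pair(4, 1), 1), plus(plus(1, 4), plus(1, 4))))), pair(pair(pair(pair(1, 1), 4), pair(plus(pair(1, 4), plus(4, 1)), pair(1, 4))), pair(pair(plus(1, 1), plus(pair(1, 1), plus(1, 4))), plus(plus(1, 1), pair(4, 1))))))) = 1 + max(2, 6) = 7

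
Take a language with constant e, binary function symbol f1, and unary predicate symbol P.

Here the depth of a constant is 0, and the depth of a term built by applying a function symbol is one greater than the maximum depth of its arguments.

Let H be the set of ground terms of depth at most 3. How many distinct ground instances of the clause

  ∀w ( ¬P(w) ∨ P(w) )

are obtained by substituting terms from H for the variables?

Ground terms of depth ≤ 3:
  Write N_k for the number of ground terms of depth ≤ k. A term of depth ≤ k is either a constant or a function symbol applied to arguments of depth ≤ k−1, so N_k = 1 + N_{k-1}^2.
  N_0 = 1
  N_1 = 1 + 1^2 = 2
  N_2 = 1 + 2^2 = 5
  N_3 = 1 + 5^2 = 26
So there are 26 ground terms available for substitution.
The clause has 1 distinct variable (w), which appears in the body. In the free term algebra distinct substitutions yield syntactically distinct ground instances.
Number of ground instances = 26.

26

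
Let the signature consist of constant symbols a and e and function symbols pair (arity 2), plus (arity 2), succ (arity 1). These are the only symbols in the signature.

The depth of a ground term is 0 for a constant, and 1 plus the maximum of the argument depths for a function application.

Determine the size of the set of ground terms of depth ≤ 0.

Write N_k for the number of ground terms of depth ≤ k. A term of depth ≤ k is either a constant or a function symbol applied to arguments of depth ≤ k−1, so N_k = 2 + N_{k-1}^2 + N_{k-1}^2 + N_{k-1}.
N_0 = 2

2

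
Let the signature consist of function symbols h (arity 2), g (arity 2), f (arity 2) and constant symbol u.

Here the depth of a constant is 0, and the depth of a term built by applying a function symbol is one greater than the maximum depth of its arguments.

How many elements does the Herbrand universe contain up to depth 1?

4

Write N_k for the number of ground terms of depth ≤ k. A term of depth ≤ k is either a constant or a function symbol applied to arguments of depth ≤ k−1, so N_k = 1 + N_{k-1}^2 + N_{k-1}^2 + N_{k-1}^2.
N_0 = 1
N_1 = 1 + 1^2 + 1^2 + 1^2 = 4
Explicitly: u, h(u, u), g(u, u), f(u, u).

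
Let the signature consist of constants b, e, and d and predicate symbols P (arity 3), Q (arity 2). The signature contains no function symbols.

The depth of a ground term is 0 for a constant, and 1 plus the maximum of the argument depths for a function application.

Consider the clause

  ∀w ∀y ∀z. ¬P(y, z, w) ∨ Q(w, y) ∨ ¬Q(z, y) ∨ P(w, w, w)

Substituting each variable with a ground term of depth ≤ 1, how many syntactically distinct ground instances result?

27

Ground terms of depth ≤ 1:
  With no function symbols every ground term is a constant, so there are exactly 3 ground terms at every depth bound.
  N_0 = 3
  N_1 = 3
  Explicitly: b, e, d.
So there are 3 ground terms available for substitution.
The body mentions every one of the 3 quantified variables; since ground terms form a free algebra, no two substitutions collapse to the same formula.
Number of ground instances = 3^3 = 27.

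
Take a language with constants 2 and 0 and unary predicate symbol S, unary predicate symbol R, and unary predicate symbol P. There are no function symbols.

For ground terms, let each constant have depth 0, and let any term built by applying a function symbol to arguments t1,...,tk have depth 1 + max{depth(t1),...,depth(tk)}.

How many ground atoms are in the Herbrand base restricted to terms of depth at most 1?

First count ground terms of depth ≤ 1.
With no function symbols every ground term is a constant, so there are exactly 2 ground terms at every depth bound.
N_0 = 2
N_1 = 2
Explicitly: 2, 0.
So |H| = 2.
A ground atom is a predicate applied to a tuple of terms from H, so the count is the sum over predicates of |H|^arity:
  S: 2;  R: 2;  P: 2
Total ground atoms: 2 + 2 + 2 = 6.

6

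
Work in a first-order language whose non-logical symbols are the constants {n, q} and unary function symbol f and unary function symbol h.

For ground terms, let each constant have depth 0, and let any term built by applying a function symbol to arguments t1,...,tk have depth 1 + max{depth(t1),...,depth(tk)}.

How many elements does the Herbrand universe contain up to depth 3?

If N_k denotes the number of depth-≤k ground terms, the 2 constants give N_0 = 2, and each function symbol of arity r contributes N_{k-1}^r new terms at level k: N_k = 2 + N_{k-1} + N_{k-1}.
N_0 = 2
N_1 = 2 + 2 + 2 = 6
N_2 = 2 + 6 + 6 = 14
N_3 = 2 + 14 + 14 = 30

30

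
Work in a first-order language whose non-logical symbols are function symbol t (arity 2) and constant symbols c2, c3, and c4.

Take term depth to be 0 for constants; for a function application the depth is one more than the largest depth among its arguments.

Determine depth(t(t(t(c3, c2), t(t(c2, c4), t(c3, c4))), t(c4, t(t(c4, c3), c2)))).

depth(t(c3, c2)) = 1 + max(0, 0) = 1
depth(t(c2, c4)) = 1 + max(0, 0) = 1
depth(t(c3, c4)) = 1 + max(0, 0) = 1
depth(t(t(c2, c4), t(c3, c4))) = 1 + max(1, 1) = 2
depth(t(t(c3, c2), t(t(c2, c4), t(c3, c4)))) = 1 + max(1, 2) = 3
depth(t(c4, c3)) = 1 + max(0, 0) = 1
depth(t(t(c4, c3), c2)) = 1 + max(1, 0) = 2
depth(t(c4, t(t(c4, c3), c2))) = 1 + max(0, 2) = 3
depth(t(t(t(c3, c2), t(t(c2, c4), t(c3, c4))), t(c4, t(t(c4, c3), c2)))) = 1 + max(3, 3) = 4

4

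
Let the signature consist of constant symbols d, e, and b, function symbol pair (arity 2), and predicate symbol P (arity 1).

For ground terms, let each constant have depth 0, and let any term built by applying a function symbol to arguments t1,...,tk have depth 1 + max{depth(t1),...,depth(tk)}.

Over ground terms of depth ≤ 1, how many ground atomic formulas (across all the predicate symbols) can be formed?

First count ground terms of depth ≤ 1.
Let N_k count ground terms of depth at most k. Each non-constant term of depth ≤ k is some function symbol applied to depth-≤(k−1) arguments, giving N_k = 3 + N_{k-1}^2.
N_0 = 3
N_1 = 3 + 3^2 = 12
Explicitly: d, e, b, pair(d, d), pair(d, e), pair(d, b), pair(e, d), pair(e, e), pair(e, b), pair(b, d), pair(b, e), pair(b, b).
So |H| = 12.
For each predicate symbol, the number of ground atoms is |H| raised to its arity; summing:
  P: 12
Total ground atoms: 12.

12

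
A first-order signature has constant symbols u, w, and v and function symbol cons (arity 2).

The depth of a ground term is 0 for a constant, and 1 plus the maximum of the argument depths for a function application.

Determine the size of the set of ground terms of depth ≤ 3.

21612

Write N_k for the number of ground terms of depth ≤ k. A term of depth ≤ k is either a constant or a function symbol applied to arguments of depth ≤ k−1, so N_k = 3 + N_{k-1}^2.
N_0 = 3
N_1 = 3 + 3^2 = 12
N_2 = 3 + 12^2 = 147
N_3 = 3 + 147^2 = 21612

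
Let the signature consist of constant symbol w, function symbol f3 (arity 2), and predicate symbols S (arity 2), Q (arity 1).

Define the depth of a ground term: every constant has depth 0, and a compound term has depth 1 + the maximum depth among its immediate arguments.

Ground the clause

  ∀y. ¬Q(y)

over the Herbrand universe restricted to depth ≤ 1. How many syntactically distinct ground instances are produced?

Ground terms of depth ≤ 1:
  Let N_k count ground terms of depth at most k. Each non-constant term of depth ≤ k is some function symbol applied to depth-≤(k−1) arguments, giving N_k = 1 + N_{k-1}^2.
  N_0 = 1
  N_1 = 1 + 1^2 = 2
  Explicitly: w, f3(w, w).
So there are 2 ground terms available for substitution.
The clause has 1 distinct variable (y), which appears in the body. In the free term algebra distinct substitutions yield syntactically distinct ground instances.
Number of ground instances = 2.

2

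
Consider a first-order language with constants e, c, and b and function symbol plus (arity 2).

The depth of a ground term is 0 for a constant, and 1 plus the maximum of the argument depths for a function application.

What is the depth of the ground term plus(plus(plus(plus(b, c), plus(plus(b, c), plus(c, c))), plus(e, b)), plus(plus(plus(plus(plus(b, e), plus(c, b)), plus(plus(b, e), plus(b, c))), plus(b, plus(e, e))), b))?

6

depth(plus(b, c)) = 1 + max(0, 0) = 1
depth(plus(c, c)) = 1 + max(0, 0) = 1
depth(plus(plus(b, c), plus(c, c))) = 1 + max(1, 1) = 2
depth(plus(plus(b, c), plus(plus(b, c), plus(c, c)))) = 1 + max(1, 2) = 3
depth(plus(e, b)) = 1 + max(0, 0) = 1
depth(plus(plus(plus(b, c), plus(plus(b, c), plus(c, c))), plus(e, b))) = 1 + max(3, 1) = 4
depth(plus(b, e)) = 1 + max(0, 0) = 1
depth(plus(c, b)) = 1 + max(0, 0) = 1
depth(plus(plus(b, e), plus(c, b))) = 1 + max(1, 1) = 2
depth(plus(plus(b, e), plus(b, c))) = 1 + max(1, 1) = 2
depth(plus(plus(plus(b, e), plus(c, b)), plus(plus(b, e), plus(b, c)))) = 1 + max(2, 2) = 3
depth(plus(e, e)) = 1 + max(0, 0) = 1
depth(plus(b, plus(e, e))) = 1 + max(0, 1) = 2
depth(plus(plus(plus(plus(b, e), plus(c, b)), plus(plus(b, e), plus(b, c))), plus(b, plus(e, e)))) = 1 + max(3, 2) = 4
depth(plus(plus(plus(plus(plus(b, e), plus(c, b)), plus(plus(b, e), plus(b, c))), plus(b, plus(e, e))), b)) = 1 + max(4, 0) = 5
depth(plus(plus(plus(plus(b, c), plus(plus(b, c), plus(c, c))), plus(e, b)), plus(plus(plus(plus(plus(b, e), plus(c, b)), plus(plus(b, e), plus(b, c))), plus(b, plus(e, e))), b))) = 1 + max(4, 5) = 6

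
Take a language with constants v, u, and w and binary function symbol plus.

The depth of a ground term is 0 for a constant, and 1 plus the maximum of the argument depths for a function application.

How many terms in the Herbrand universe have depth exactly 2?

135

Write N_k for the number of ground terms of depth ≤ k. A term of depth ≤ k is either a constant or a function symbol applied to arguments of depth ≤ k−1, so N_k = 3 + N_{k-1}^2.
N_0 = 3
N_1 = 3 + 3^2 = 12
N_2 = 3 + 12^2 = 147
Terms of depth exactly 2: N_2 − N_1 = 147 − 12 = 135.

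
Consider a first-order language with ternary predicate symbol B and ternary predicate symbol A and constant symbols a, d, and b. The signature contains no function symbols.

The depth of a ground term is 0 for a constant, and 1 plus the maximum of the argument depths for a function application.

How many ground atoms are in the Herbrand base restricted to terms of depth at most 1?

First count ground terms of depth ≤ 1.
With no function symbols every ground term is a constant, so there are exactly 3 ground terms at every depth bound.
N_0 = 3
N_1 = 3
So |H| = 3.
For each predicate symbol, the number of ground atoms is |H| raised to its arity; summing:
  B: 3^3 = 27;  A: 3^3 = 27
Total ground atoms: 27 + 27 = 54.

54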